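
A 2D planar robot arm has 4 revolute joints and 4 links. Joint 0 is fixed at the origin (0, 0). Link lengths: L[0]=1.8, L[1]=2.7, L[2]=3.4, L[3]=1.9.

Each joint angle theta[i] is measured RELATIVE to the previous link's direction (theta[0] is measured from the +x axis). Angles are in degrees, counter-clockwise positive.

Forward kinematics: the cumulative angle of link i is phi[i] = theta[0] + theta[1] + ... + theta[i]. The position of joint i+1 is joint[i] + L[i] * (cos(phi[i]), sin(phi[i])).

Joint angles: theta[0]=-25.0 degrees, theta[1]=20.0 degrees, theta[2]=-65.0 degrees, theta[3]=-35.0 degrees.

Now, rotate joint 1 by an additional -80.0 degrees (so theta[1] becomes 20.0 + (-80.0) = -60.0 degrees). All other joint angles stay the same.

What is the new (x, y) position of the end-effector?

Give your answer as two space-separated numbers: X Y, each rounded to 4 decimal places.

joint[0] = (0.0000, 0.0000)  (base)
link 0: phi[0] = -25 = -25 deg
  cos(-25 deg) = 0.9063, sin(-25 deg) = -0.4226
  joint[1] = (0.0000, 0.0000) + 1.8 * (0.9063, -0.4226) = (0.0000 + 1.6314, 0.0000 + -0.7607) = (1.6314, -0.7607)
link 1: phi[1] = -25 + -60 = -85 deg
  cos(-85 deg) = 0.0872, sin(-85 deg) = -0.9962
  joint[2] = (1.6314, -0.7607) + 2.7 * (0.0872, -0.9962) = (1.6314 + 0.2353, -0.7607 + -2.6897) = (1.8667, -3.4504)
link 2: phi[2] = -25 + -60 + -65 = -150 deg
  cos(-150 deg) = -0.8660, sin(-150 deg) = -0.5000
  joint[3] = (1.8667, -3.4504) + 3.4 * (-0.8660, -0.5000) = (1.8667 + -2.9445, -3.4504 + -1.7000) = (-1.0778, -5.1504)
link 3: phi[3] = -25 + -60 + -65 + -35 = -185 deg
  cos(-185 deg) = -0.9962, sin(-185 deg) = 0.0872
  joint[4] = (-1.0778, -5.1504) + 1.9 * (-0.9962, 0.0872) = (-1.0778 + -1.8928, -5.1504 + 0.1656) = (-2.9706, -4.9848)
End effector: (-2.9706, -4.9848)

Answer: -2.9706 -4.9848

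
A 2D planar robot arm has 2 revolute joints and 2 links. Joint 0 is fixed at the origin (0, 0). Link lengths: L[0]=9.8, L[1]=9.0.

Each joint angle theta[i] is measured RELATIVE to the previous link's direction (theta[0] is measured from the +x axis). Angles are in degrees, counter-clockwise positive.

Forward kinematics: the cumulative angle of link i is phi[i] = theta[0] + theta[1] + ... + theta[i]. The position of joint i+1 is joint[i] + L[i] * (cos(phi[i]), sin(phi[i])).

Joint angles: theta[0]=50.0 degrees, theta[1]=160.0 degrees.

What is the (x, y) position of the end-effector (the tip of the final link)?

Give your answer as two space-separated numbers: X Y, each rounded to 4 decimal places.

joint[0] = (0.0000, 0.0000)  (base)
link 0: phi[0] = 50 = 50 deg
  cos(50 deg) = 0.6428, sin(50 deg) = 0.7660
  joint[1] = (0.0000, 0.0000) + 9.8 * (0.6428, 0.7660) = (0.0000 + 6.2993, 0.0000 + 7.5072) = (6.2993, 7.5072)
link 1: phi[1] = 50 + 160 = 210 deg
  cos(210 deg) = -0.8660, sin(210 deg) = -0.5000
  joint[2] = (6.2993, 7.5072) + 9 * (-0.8660, -0.5000) = (6.2993 + -7.7942, 7.5072 + -4.5000) = (-1.4949, 3.0072)
End effector: (-1.4949, 3.0072)

Answer: -1.4949 3.0072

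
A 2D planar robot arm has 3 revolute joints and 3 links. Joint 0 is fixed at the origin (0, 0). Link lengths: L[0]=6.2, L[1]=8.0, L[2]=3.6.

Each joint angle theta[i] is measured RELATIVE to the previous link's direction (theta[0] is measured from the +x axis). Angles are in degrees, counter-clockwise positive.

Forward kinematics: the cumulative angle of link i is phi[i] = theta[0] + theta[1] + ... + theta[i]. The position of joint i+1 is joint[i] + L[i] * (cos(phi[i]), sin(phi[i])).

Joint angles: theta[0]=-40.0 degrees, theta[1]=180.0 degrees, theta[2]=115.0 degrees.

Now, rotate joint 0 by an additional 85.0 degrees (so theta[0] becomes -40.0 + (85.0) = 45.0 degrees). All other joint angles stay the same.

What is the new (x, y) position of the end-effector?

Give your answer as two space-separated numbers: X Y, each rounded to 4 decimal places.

Answer: 2.1101 -2.5041

Derivation:
joint[0] = (0.0000, 0.0000)  (base)
link 0: phi[0] = 45 = 45 deg
  cos(45 deg) = 0.7071, sin(45 deg) = 0.7071
  joint[1] = (0.0000, 0.0000) + 6.2 * (0.7071, 0.7071) = (0.0000 + 4.3841, 0.0000 + 4.3841) = (4.3841, 4.3841)
link 1: phi[1] = 45 + 180 = 225 deg
  cos(225 deg) = -0.7071, sin(225 deg) = -0.7071
  joint[2] = (4.3841, 4.3841) + 8 * (-0.7071, -0.7071) = (4.3841 + -5.6569, 4.3841 + -5.6569) = (-1.2728, -1.2728)
link 2: phi[2] = 45 + 180 + 115 = 340 deg
  cos(340 deg) = 0.9397, sin(340 deg) = -0.3420
  joint[3] = (-1.2728, -1.2728) + 3.6 * (0.9397, -0.3420) = (-1.2728 + 3.3829, -1.2728 + -1.2313) = (2.1101, -2.5041)
End effector: (2.1101, -2.5041)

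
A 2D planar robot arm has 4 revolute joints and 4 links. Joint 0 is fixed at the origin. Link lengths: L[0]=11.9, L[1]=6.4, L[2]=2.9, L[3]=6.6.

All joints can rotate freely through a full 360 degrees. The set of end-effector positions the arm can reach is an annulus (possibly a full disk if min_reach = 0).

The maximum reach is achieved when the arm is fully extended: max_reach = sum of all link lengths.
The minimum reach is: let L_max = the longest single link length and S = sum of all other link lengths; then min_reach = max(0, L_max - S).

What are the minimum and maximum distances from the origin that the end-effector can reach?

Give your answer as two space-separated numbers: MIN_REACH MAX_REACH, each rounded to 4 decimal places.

Answer: 0.0000 27.8000

Derivation:
Link lengths: [11.9, 6.4, 2.9, 6.6]
max_reach = 11.9 + 6.4 + 2.9 + 6.6 = 27.8
L_max = max([11.9, 6.4, 2.9, 6.6]) = 11.9
S (sum of others) = 27.8 - 11.9 = 15.9
min_reach = max(0, 11.9 - 15.9) = max(0, -4) = 0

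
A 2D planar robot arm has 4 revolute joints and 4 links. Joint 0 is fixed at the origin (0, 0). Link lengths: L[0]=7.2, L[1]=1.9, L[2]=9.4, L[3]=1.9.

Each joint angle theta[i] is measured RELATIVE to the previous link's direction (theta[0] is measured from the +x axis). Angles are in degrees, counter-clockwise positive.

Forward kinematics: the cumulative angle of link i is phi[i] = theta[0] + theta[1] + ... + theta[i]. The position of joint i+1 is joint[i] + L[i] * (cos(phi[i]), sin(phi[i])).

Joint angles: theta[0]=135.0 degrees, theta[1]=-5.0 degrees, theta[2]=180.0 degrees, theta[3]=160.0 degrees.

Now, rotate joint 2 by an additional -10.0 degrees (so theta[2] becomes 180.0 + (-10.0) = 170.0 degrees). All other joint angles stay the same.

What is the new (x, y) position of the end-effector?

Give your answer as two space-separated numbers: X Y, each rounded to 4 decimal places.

joint[0] = (0.0000, 0.0000)  (base)
link 0: phi[0] = 135 = 135 deg
  cos(135 deg) = -0.7071, sin(135 deg) = 0.7071
  joint[1] = (0.0000, 0.0000) + 7.2 * (-0.7071, 0.7071) = (0.0000 + -5.0912, 0.0000 + 5.0912) = (-5.0912, 5.0912)
link 1: phi[1] = 135 + -5 = 130 deg
  cos(130 deg) = -0.6428, sin(130 deg) = 0.7660
  joint[2] = (-5.0912, 5.0912) + 1.9 * (-0.6428, 0.7660) = (-5.0912 + -1.2213, 5.0912 + 1.4555) = (-6.3125, 6.5467)
link 2: phi[2] = 135 + -5 + 170 = 300 deg
  cos(300 deg) = 0.5000, sin(300 deg) = -0.8660
  joint[3] = (-6.3125, 6.5467) + 9.4 * (0.5000, -0.8660) = (-6.3125 + 4.7000, 6.5467 + -8.1406) = (-1.6125, -1.5940)
link 3: phi[3] = 135 + -5 + 170 + 160 = 460 deg
  cos(460 deg) = -0.1736, sin(460 deg) = 0.9848
  joint[4] = (-1.6125, -1.5940) + 1.9 * (-0.1736, 0.9848) = (-1.6125 + -0.3299, -1.5940 + 1.8711) = (-1.9424, 0.2771)
End effector: (-1.9424, 0.2771)

Answer: -1.9424 0.2771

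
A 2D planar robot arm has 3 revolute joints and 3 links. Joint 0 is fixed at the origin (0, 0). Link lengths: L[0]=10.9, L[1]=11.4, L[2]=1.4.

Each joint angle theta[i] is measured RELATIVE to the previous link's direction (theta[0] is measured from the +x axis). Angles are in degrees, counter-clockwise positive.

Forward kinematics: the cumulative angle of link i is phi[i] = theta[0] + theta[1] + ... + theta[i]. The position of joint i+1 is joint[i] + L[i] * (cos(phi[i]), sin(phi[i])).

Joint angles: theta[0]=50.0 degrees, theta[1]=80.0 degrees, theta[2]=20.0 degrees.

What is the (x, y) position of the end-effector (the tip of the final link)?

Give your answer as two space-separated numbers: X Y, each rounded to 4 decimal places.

Answer: -1.5338 17.7828

Derivation:
joint[0] = (0.0000, 0.0000)  (base)
link 0: phi[0] = 50 = 50 deg
  cos(50 deg) = 0.6428, sin(50 deg) = 0.7660
  joint[1] = (0.0000, 0.0000) + 10.9 * (0.6428, 0.7660) = (0.0000 + 7.0064, 0.0000 + 8.3499) = (7.0064, 8.3499)
link 1: phi[1] = 50 + 80 = 130 deg
  cos(130 deg) = -0.6428, sin(130 deg) = 0.7660
  joint[2] = (7.0064, 8.3499) + 11.4 * (-0.6428, 0.7660) = (7.0064 + -7.3278, 8.3499 + 8.7329) = (-0.3214, 17.0828)
link 2: phi[2] = 50 + 80 + 20 = 150 deg
  cos(150 deg) = -0.8660, sin(150 deg) = 0.5000
  joint[3] = (-0.3214, 17.0828) + 1.4 * (-0.8660, 0.5000) = (-0.3214 + -1.2124, 17.0828 + 0.7000) = (-1.5338, 17.7828)
End effector: (-1.5338, 17.7828)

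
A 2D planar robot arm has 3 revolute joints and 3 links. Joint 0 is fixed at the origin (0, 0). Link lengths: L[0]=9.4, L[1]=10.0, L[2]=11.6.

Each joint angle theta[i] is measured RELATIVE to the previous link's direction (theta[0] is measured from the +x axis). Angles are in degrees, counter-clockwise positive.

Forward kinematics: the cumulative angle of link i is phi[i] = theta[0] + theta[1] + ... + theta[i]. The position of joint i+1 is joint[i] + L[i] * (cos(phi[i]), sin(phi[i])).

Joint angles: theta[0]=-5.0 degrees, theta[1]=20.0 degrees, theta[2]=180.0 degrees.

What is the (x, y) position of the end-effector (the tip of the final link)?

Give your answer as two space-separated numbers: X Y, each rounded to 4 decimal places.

joint[0] = (0.0000, 0.0000)  (base)
link 0: phi[0] = -5 = -5 deg
  cos(-5 deg) = 0.9962, sin(-5 deg) = -0.0872
  joint[1] = (0.0000, 0.0000) + 9.4 * (0.9962, -0.0872) = (0.0000 + 9.3642, 0.0000 + -0.8193) = (9.3642, -0.8193)
link 1: phi[1] = -5 + 20 = 15 deg
  cos(15 deg) = 0.9659, sin(15 deg) = 0.2588
  joint[2] = (9.3642, -0.8193) + 10 * (0.9659, 0.2588) = (9.3642 + 9.6593, -0.8193 + 2.5882) = (19.0235, 1.7689)
link 2: phi[2] = -5 + 20 + 180 = 195 deg
  cos(195 deg) = -0.9659, sin(195 deg) = -0.2588
  joint[3] = (19.0235, 1.7689) + 11.6 * (-0.9659, -0.2588) = (19.0235 + -11.2047, 1.7689 + -3.0023) = (7.8187, -1.2334)
End effector: (7.8187, -1.2334)

Answer: 7.8187 -1.2334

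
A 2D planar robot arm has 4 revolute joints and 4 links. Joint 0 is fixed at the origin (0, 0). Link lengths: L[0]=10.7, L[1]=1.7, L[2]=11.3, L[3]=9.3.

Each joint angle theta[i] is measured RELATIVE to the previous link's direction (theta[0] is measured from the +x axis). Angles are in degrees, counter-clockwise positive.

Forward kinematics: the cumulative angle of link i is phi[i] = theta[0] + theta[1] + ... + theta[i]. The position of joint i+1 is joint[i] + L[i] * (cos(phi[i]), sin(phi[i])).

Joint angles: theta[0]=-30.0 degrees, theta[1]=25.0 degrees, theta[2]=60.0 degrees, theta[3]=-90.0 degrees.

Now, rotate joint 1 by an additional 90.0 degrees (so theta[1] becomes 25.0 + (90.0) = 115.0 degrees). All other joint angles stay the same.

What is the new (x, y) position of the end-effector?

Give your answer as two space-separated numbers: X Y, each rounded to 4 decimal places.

Answer: 5.4925 10.4431

Derivation:
joint[0] = (0.0000, 0.0000)  (base)
link 0: phi[0] = -30 = -30 deg
  cos(-30 deg) = 0.8660, sin(-30 deg) = -0.5000
  joint[1] = (0.0000, 0.0000) + 10.7 * (0.8660, -0.5000) = (0.0000 + 9.2665, 0.0000 + -5.3500) = (9.2665, -5.3500)
link 1: phi[1] = -30 + 115 = 85 deg
  cos(85 deg) = 0.0872, sin(85 deg) = 0.9962
  joint[2] = (9.2665, -5.3500) + 1.7 * (0.0872, 0.9962) = (9.2665 + 0.1482, -5.3500 + 1.6935) = (9.4146, -3.6565)
link 2: phi[2] = -30 + 115 + 60 = 145 deg
  cos(145 deg) = -0.8192, sin(145 deg) = 0.5736
  joint[3] = (9.4146, -3.6565) + 11.3 * (-0.8192, 0.5736) = (9.4146 + -9.2564, -3.6565 + 6.4814) = (0.1582, 2.8249)
link 3: phi[3] = -30 + 115 + 60 + -90 = 55 deg
  cos(55 deg) = 0.5736, sin(55 deg) = 0.8192
  joint[4] = (0.1582, 2.8249) + 9.3 * (0.5736, 0.8192) = (0.1582 + 5.3343, 2.8249 + 7.6181) = (5.4925, 10.4431)
End effector: (5.4925, 10.4431)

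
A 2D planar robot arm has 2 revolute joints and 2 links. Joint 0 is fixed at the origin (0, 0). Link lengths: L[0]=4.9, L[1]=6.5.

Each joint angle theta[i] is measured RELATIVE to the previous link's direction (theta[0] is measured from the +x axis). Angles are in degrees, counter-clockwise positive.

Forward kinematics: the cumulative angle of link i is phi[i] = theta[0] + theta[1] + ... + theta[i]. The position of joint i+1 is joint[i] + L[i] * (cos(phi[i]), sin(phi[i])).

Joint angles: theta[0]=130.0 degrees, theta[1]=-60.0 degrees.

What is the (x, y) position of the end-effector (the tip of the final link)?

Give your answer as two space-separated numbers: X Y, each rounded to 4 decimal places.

joint[0] = (0.0000, 0.0000)  (base)
link 0: phi[0] = 130 = 130 deg
  cos(130 deg) = -0.6428, sin(130 deg) = 0.7660
  joint[1] = (0.0000, 0.0000) + 4.9 * (-0.6428, 0.7660) = (0.0000 + -3.1497, 0.0000 + 3.7536) = (-3.1497, 3.7536)
link 1: phi[1] = 130 + -60 = 70 deg
  cos(70 deg) = 0.3420, sin(70 deg) = 0.9397
  joint[2] = (-3.1497, 3.7536) + 6.5 * (0.3420, 0.9397) = (-3.1497 + 2.2231, 3.7536 + 6.1080) = (-0.9265, 9.8616)
End effector: (-0.9265, 9.8616)

Answer: -0.9265 9.8616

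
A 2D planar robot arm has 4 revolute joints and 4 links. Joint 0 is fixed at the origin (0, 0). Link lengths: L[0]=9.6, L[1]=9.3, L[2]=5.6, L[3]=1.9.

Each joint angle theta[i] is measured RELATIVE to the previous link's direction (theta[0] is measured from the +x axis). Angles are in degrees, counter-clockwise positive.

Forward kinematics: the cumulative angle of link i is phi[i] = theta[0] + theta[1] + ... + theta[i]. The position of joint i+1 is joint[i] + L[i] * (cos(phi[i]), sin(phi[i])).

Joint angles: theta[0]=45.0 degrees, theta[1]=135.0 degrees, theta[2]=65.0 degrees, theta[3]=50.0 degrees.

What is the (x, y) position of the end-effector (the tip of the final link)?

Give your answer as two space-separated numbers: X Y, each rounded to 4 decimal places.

joint[0] = (0.0000, 0.0000)  (base)
link 0: phi[0] = 45 = 45 deg
  cos(45 deg) = 0.7071, sin(45 deg) = 0.7071
  joint[1] = (0.0000, 0.0000) + 9.6 * (0.7071, 0.7071) = (0.0000 + 6.7882, 0.0000 + 6.7882) = (6.7882, 6.7882)
link 1: phi[1] = 45 + 135 = 180 deg
  cos(180 deg) = -1.0000, sin(180 deg) = 0.0000
  joint[2] = (6.7882, 6.7882) + 9.3 * (-1.0000, 0.0000) = (6.7882 + -9.3000, 6.7882 + 0.0000) = (-2.5118, 6.7882)
link 2: phi[2] = 45 + 135 + 65 = 245 deg
  cos(245 deg) = -0.4226, sin(245 deg) = -0.9063
  joint[3] = (-2.5118, 6.7882) + 5.6 * (-0.4226, -0.9063) = (-2.5118 + -2.3667, 6.7882 + -5.0753) = (-4.8784, 1.7129)
link 3: phi[3] = 45 + 135 + 65 + 50 = 295 deg
  cos(295 deg) = 0.4226, sin(295 deg) = -0.9063
  joint[4] = (-4.8784, 1.7129) + 1.9 * (0.4226, -0.9063) = (-4.8784 + 0.8030, 1.7129 + -1.7220) = (-4.0755, -0.0091)
End effector: (-4.0755, -0.0091)

Answer: -4.0755 -0.0091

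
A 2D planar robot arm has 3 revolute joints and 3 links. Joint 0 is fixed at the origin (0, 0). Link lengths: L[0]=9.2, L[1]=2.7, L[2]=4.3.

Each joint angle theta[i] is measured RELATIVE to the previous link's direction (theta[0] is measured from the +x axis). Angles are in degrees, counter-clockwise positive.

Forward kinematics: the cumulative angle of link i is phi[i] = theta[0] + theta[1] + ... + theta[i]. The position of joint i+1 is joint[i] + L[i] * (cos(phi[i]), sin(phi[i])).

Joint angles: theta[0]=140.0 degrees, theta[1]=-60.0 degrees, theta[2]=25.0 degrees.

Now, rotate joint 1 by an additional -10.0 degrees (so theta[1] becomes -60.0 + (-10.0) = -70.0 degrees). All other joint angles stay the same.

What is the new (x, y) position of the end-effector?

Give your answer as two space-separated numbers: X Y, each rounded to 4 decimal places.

Answer: -6.4989 12.7345

Derivation:
joint[0] = (0.0000, 0.0000)  (base)
link 0: phi[0] = 140 = 140 deg
  cos(140 deg) = -0.7660, sin(140 deg) = 0.6428
  joint[1] = (0.0000, 0.0000) + 9.2 * (-0.7660, 0.6428) = (0.0000 + -7.0476, 0.0000 + 5.9136) = (-7.0476, 5.9136)
link 1: phi[1] = 140 + -70 = 70 deg
  cos(70 deg) = 0.3420, sin(70 deg) = 0.9397
  joint[2] = (-7.0476, 5.9136) + 2.7 * (0.3420, 0.9397) = (-7.0476 + 0.9235, 5.9136 + 2.5372) = (-6.1242, 8.4508)
link 2: phi[2] = 140 + -70 + 25 = 95 deg
  cos(95 deg) = -0.0872, sin(95 deg) = 0.9962
  joint[3] = (-6.1242, 8.4508) + 4.3 * (-0.0872, 0.9962) = (-6.1242 + -0.3748, 8.4508 + 4.2836) = (-6.4989, 12.7345)
End effector: (-6.4989, 12.7345)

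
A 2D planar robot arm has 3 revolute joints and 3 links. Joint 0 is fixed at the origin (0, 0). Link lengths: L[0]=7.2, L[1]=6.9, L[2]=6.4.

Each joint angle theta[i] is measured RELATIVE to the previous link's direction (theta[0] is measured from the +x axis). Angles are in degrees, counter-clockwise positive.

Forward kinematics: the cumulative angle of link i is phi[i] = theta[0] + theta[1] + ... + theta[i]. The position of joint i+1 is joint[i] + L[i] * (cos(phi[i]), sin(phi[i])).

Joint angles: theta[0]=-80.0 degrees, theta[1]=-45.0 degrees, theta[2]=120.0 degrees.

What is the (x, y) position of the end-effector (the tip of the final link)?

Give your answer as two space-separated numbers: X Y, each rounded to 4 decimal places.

Answer: 3.6682 -13.3006

Derivation:
joint[0] = (0.0000, 0.0000)  (base)
link 0: phi[0] = -80 = -80 deg
  cos(-80 deg) = 0.1736, sin(-80 deg) = -0.9848
  joint[1] = (0.0000, 0.0000) + 7.2 * (0.1736, -0.9848) = (0.0000 + 1.2503, 0.0000 + -7.0906) = (1.2503, -7.0906)
link 1: phi[1] = -80 + -45 = -125 deg
  cos(-125 deg) = -0.5736, sin(-125 deg) = -0.8192
  joint[2] = (1.2503, -7.0906) + 6.9 * (-0.5736, -0.8192) = (1.2503 + -3.9577, -7.0906 + -5.6521) = (-2.7074, -12.7428)
link 2: phi[2] = -80 + -45 + 120 = -5 deg
  cos(-5 deg) = 0.9962, sin(-5 deg) = -0.0872
  joint[3] = (-2.7074, -12.7428) + 6.4 * (0.9962, -0.0872) = (-2.7074 + 6.3756, -12.7428 + -0.5578) = (3.6682, -13.3006)
End effector: (3.6682, -13.3006)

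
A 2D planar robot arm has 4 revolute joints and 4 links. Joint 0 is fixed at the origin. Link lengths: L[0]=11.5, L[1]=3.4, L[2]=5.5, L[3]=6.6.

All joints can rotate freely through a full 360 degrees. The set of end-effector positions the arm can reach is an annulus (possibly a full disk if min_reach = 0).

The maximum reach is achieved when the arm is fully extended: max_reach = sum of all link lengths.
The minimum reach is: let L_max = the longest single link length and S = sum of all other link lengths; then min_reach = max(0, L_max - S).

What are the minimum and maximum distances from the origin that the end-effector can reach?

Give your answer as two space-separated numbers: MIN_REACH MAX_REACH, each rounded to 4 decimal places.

Link lengths: [11.5, 3.4, 5.5, 6.6]
max_reach = 11.5 + 3.4 + 5.5 + 6.6 = 27
L_max = max([11.5, 3.4, 5.5, 6.6]) = 11.5
S (sum of others) = 27 - 11.5 = 15.5
min_reach = max(0, 11.5 - 15.5) = max(0, -4) = 0

Answer: 0.0000 27.0000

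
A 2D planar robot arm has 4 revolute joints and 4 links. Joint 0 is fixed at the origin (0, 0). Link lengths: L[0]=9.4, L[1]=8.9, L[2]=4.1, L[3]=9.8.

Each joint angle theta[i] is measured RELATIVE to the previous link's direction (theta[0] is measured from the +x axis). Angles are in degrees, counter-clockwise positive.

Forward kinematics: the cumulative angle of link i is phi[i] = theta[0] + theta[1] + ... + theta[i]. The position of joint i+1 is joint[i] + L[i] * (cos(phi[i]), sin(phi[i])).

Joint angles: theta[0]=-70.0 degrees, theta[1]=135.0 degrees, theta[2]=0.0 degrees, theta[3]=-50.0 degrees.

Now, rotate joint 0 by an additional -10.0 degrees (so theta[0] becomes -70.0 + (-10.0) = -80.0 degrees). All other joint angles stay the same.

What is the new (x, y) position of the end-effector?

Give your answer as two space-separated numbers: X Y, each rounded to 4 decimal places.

Answer: 18.8515 2.2459

Derivation:
joint[0] = (0.0000, 0.0000)  (base)
link 0: phi[0] = -80 = -80 deg
  cos(-80 deg) = 0.1736, sin(-80 deg) = -0.9848
  joint[1] = (0.0000, 0.0000) + 9.4 * (0.1736, -0.9848) = (0.0000 + 1.6323, 0.0000 + -9.2572) = (1.6323, -9.2572)
link 1: phi[1] = -80 + 135 = 55 deg
  cos(55 deg) = 0.5736, sin(55 deg) = 0.8192
  joint[2] = (1.6323, -9.2572) + 8.9 * (0.5736, 0.8192) = (1.6323 + 5.1048, -9.2572 + 7.2905) = (6.7371, -1.9667)
link 2: phi[2] = -80 + 135 + 0 = 55 deg
  cos(55 deg) = 0.5736, sin(55 deg) = 0.8192
  joint[3] = (6.7371, -1.9667) + 4.1 * (0.5736, 0.8192) = (6.7371 + 2.3517, -1.9667 + 3.3585) = (9.0888, 1.3918)
link 3: phi[3] = -80 + 135 + 0 + -50 = 5 deg
  cos(5 deg) = 0.9962, sin(5 deg) = 0.0872
  joint[4] = (9.0888, 1.3918) + 9.8 * (0.9962, 0.0872) = (9.0888 + 9.7627, 1.3918 + 0.8541) = (18.8515, 2.2459)
End effector: (18.8515, 2.2459)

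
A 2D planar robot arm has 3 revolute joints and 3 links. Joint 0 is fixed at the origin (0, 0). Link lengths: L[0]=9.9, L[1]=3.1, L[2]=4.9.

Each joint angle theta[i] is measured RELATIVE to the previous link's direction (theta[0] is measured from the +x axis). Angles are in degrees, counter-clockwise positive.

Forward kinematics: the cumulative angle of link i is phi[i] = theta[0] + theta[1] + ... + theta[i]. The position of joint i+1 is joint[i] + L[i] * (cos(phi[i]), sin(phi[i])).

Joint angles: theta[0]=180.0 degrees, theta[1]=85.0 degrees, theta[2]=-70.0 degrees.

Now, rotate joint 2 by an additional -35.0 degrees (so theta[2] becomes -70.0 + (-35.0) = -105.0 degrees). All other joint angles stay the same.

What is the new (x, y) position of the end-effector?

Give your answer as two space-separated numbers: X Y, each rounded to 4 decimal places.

joint[0] = (0.0000, 0.0000)  (base)
link 0: phi[0] = 180 = 180 deg
  cos(180 deg) = -1.0000, sin(180 deg) = 0.0000
  joint[1] = (0.0000, 0.0000) + 9.9 * (-1.0000, 0.0000) = (0.0000 + -9.9000, 0.0000 + 0.0000) = (-9.9000, 0.0000)
link 1: phi[1] = 180 + 85 = 265 deg
  cos(265 deg) = -0.0872, sin(265 deg) = -0.9962
  joint[2] = (-9.9000, 0.0000) + 3.1 * (-0.0872, -0.9962) = (-9.9000 + -0.2702, 0.0000 + -3.0882) = (-10.1702, -3.0882)
link 2: phi[2] = 180 + 85 + -105 = 160 deg
  cos(160 deg) = -0.9397, sin(160 deg) = 0.3420
  joint[3] = (-10.1702, -3.0882) + 4.9 * (-0.9397, 0.3420) = (-10.1702 + -4.6045, -3.0882 + 1.6759) = (-14.7747, -1.4123)
End effector: (-14.7747, -1.4123)

Answer: -14.7747 -1.4123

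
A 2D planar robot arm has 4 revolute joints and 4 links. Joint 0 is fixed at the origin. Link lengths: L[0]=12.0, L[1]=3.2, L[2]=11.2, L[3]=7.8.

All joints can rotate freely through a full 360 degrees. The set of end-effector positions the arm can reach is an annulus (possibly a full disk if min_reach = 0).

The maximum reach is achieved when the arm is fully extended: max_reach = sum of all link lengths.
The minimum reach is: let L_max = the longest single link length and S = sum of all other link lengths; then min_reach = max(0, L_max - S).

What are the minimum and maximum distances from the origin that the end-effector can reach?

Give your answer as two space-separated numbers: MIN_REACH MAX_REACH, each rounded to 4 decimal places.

Answer: 0.0000 34.2000

Derivation:
Link lengths: [12.0, 3.2, 11.2, 7.8]
max_reach = 12 + 3.2 + 11.2 + 7.8 = 34.2
L_max = max([12.0, 3.2, 11.2, 7.8]) = 12
S (sum of others) = 34.2 - 12 = 22.2
min_reach = max(0, 12 - 22.2) = max(0, -10.2) = 0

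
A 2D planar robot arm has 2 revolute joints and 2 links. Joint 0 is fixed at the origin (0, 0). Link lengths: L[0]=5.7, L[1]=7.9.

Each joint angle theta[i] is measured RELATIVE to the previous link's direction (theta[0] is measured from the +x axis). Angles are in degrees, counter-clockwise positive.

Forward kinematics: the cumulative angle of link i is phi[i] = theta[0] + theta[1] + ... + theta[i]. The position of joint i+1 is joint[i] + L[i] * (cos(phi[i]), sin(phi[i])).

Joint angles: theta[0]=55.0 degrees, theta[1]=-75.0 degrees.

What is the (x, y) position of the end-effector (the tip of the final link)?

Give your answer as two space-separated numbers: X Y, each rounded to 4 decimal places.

Answer: 10.6930 1.9672

Derivation:
joint[0] = (0.0000, 0.0000)  (base)
link 0: phi[0] = 55 = 55 deg
  cos(55 deg) = 0.5736, sin(55 deg) = 0.8192
  joint[1] = (0.0000, 0.0000) + 5.7 * (0.5736, 0.8192) = (0.0000 + 3.2694, 0.0000 + 4.6692) = (3.2694, 4.6692)
link 1: phi[1] = 55 + -75 = -20 deg
  cos(-20 deg) = 0.9397, sin(-20 deg) = -0.3420
  joint[2] = (3.2694, 4.6692) + 7.9 * (0.9397, -0.3420) = (3.2694 + 7.4236, 4.6692 + -2.7020) = (10.6930, 1.9672)
End effector: (10.6930, 1.9672)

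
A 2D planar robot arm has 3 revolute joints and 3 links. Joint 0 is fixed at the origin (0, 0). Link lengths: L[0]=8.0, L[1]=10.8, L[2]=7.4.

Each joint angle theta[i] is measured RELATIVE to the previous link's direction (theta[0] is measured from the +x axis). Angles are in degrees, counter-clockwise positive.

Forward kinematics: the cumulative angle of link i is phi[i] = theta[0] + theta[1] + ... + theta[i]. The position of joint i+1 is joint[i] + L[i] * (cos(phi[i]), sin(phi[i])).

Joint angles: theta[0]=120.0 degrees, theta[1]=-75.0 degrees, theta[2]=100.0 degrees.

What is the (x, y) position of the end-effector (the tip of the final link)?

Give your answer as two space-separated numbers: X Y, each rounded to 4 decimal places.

Answer: -2.4250 18.8094

Derivation:
joint[0] = (0.0000, 0.0000)  (base)
link 0: phi[0] = 120 = 120 deg
  cos(120 deg) = -0.5000, sin(120 deg) = 0.8660
  joint[1] = (0.0000, 0.0000) + 8 * (-0.5000, 0.8660) = (0.0000 + -4.0000, 0.0000 + 6.9282) = (-4.0000, 6.9282)
link 1: phi[1] = 120 + -75 = 45 deg
  cos(45 deg) = 0.7071, sin(45 deg) = 0.7071
  joint[2] = (-4.0000, 6.9282) + 10.8 * (0.7071, 0.7071) = (-4.0000 + 7.6368, 6.9282 + 7.6368) = (3.6368, 14.5650)
link 2: phi[2] = 120 + -75 + 100 = 145 deg
  cos(145 deg) = -0.8192, sin(145 deg) = 0.5736
  joint[3] = (3.6368, 14.5650) + 7.4 * (-0.8192, 0.5736) = (3.6368 + -6.0617, 14.5650 + 4.2445) = (-2.4250, 18.8094)
End effector: (-2.4250, 18.8094)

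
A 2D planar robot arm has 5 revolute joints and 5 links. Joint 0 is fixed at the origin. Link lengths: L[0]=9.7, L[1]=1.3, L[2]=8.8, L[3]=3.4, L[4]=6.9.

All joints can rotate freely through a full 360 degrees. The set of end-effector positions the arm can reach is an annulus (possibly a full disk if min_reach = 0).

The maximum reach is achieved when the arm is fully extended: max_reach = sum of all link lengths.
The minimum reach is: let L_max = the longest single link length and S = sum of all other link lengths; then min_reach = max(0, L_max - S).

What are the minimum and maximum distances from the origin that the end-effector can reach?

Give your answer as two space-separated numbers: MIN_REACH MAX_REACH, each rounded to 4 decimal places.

Answer: 0.0000 30.1000

Derivation:
Link lengths: [9.7, 1.3, 8.8, 3.4, 6.9]
max_reach = 9.7 + 1.3 + 8.8 + 3.4 + 6.9 = 30.1
L_max = max([9.7, 1.3, 8.8, 3.4, 6.9]) = 9.7
S (sum of others) = 30.1 - 9.7 = 20.4
min_reach = max(0, 9.7 - 20.4) = max(0, -10.7) = 0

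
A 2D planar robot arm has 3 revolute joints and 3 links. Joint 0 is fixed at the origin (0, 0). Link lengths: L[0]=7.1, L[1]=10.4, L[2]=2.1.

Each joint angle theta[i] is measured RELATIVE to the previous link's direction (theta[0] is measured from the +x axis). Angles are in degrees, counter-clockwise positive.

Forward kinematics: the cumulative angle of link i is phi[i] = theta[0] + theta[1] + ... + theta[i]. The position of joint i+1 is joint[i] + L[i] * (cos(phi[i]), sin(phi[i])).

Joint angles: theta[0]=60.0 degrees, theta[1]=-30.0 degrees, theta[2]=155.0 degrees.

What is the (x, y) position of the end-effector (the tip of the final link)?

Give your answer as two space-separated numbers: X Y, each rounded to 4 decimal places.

joint[0] = (0.0000, 0.0000)  (base)
link 0: phi[0] = 60 = 60 deg
  cos(60 deg) = 0.5000, sin(60 deg) = 0.8660
  joint[1] = (0.0000, 0.0000) + 7.1 * (0.5000, 0.8660) = (0.0000 + 3.5500, 0.0000 + 6.1488) = (3.5500, 6.1488)
link 1: phi[1] = 60 + -30 = 30 deg
  cos(30 deg) = 0.8660, sin(30 deg) = 0.5000
  joint[2] = (3.5500, 6.1488) + 10.4 * (0.8660, 0.5000) = (3.5500 + 9.0067, 6.1488 + 5.2000) = (12.5567, 11.3488)
link 2: phi[2] = 60 + -30 + 155 = 185 deg
  cos(185 deg) = -0.9962, sin(185 deg) = -0.0872
  joint[3] = (12.5567, 11.3488) + 2.1 * (-0.9962, -0.0872) = (12.5567 + -2.0920, 11.3488 + -0.1830) = (10.4647, 11.1658)
End effector: (10.4647, 11.1658)

Answer: 10.4647 11.1658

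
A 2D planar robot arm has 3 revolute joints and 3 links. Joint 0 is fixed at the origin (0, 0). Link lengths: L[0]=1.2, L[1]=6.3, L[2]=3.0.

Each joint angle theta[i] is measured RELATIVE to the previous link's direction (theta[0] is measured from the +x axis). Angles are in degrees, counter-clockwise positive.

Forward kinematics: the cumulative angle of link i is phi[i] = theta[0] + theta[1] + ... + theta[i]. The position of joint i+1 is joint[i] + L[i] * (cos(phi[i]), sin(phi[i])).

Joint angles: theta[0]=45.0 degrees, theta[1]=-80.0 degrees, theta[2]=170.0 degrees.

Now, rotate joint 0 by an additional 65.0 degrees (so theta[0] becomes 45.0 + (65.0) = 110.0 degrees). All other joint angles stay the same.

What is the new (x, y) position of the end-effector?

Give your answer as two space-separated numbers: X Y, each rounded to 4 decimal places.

joint[0] = (0.0000, 0.0000)  (base)
link 0: phi[0] = 110 = 110 deg
  cos(110 deg) = -0.3420, sin(110 deg) = 0.9397
  joint[1] = (0.0000, 0.0000) + 1.2 * (-0.3420, 0.9397) = (0.0000 + -0.4104, 0.0000 + 1.1276) = (-0.4104, 1.1276)
link 1: phi[1] = 110 + -80 = 30 deg
  cos(30 deg) = 0.8660, sin(30 deg) = 0.5000
  joint[2] = (-0.4104, 1.1276) + 6.3 * (0.8660, 0.5000) = (-0.4104 + 5.4560, 1.1276 + 3.1500) = (5.0455, 4.2776)
link 2: phi[2] = 110 + -80 + 170 = 200 deg
  cos(200 deg) = -0.9397, sin(200 deg) = -0.3420
  joint[3] = (5.0455, 4.2776) + 3 * (-0.9397, -0.3420) = (5.0455 + -2.8191, 4.2776 + -1.0261) = (2.2265, 3.2516)
End effector: (2.2265, 3.2516)

Answer: 2.2265 3.2516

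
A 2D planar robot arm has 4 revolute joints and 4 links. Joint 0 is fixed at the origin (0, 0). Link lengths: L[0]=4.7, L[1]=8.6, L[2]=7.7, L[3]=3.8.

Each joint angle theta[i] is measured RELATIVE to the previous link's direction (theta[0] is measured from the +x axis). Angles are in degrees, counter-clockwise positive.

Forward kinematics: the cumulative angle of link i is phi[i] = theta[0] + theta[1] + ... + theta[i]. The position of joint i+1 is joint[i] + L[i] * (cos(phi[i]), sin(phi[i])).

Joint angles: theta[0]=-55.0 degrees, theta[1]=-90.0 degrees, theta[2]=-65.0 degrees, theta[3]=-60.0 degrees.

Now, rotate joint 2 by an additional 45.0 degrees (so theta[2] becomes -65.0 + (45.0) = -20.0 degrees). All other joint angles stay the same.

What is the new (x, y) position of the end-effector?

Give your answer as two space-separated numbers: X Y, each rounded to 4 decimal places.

Answer: -14.4735 -8.0887

Derivation:
joint[0] = (0.0000, 0.0000)  (base)
link 0: phi[0] = -55 = -55 deg
  cos(-55 deg) = 0.5736, sin(-55 deg) = -0.8192
  joint[1] = (0.0000, 0.0000) + 4.7 * (0.5736, -0.8192) = (0.0000 + 2.6958, 0.0000 + -3.8500) = (2.6958, -3.8500)
link 1: phi[1] = -55 + -90 = -145 deg
  cos(-145 deg) = -0.8192, sin(-145 deg) = -0.5736
  joint[2] = (2.6958, -3.8500) + 8.6 * (-0.8192, -0.5736) = (2.6958 + -7.0447, -3.8500 + -4.9328) = (-4.3489, -8.7828)
link 2: phi[2] = -55 + -90 + -20 = -165 deg
  cos(-165 deg) = -0.9659, sin(-165 deg) = -0.2588
  joint[3] = (-4.3489, -8.7828) + 7.7 * (-0.9659, -0.2588) = (-4.3489 + -7.4376, -8.7828 + -1.9929) = (-11.7865, -10.7757)
link 3: phi[3] = -55 + -90 + -20 + -60 = -225 deg
  cos(-225 deg) = -0.7071, sin(-225 deg) = 0.7071
  joint[4] = (-11.7865, -10.7757) + 3.8 * (-0.7071, 0.7071) = (-11.7865 + -2.6870, -10.7757 + 2.6870) = (-14.4735, -8.0887)
End effector: (-14.4735, -8.0887)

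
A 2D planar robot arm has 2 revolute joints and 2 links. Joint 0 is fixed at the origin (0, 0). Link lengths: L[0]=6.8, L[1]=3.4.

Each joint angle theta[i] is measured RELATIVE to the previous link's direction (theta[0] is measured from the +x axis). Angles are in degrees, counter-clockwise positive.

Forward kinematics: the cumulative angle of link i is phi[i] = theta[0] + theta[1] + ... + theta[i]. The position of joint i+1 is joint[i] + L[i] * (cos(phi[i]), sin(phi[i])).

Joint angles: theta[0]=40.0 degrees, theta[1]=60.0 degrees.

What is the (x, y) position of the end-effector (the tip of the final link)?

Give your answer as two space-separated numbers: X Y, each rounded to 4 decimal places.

joint[0] = (0.0000, 0.0000)  (base)
link 0: phi[0] = 40 = 40 deg
  cos(40 deg) = 0.7660, sin(40 deg) = 0.6428
  joint[1] = (0.0000, 0.0000) + 6.8 * (0.7660, 0.6428) = (0.0000 + 5.2091, 0.0000 + 4.3710) = (5.2091, 4.3710)
link 1: phi[1] = 40 + 60 = 100 deg
  cos(100 deg) = -0.1736, sin(100 deg) = 0.9848
  joint[2] = (5.2091, 4.3710) + 3.4 * (-0.1736, 0.9848) = (5.2091 + -0.5904, 4.3710 + 3.3483) = (4.6187, 7.7193)
End effector: (4.6187, 7.7193)

Answer: 4.6187 7.7193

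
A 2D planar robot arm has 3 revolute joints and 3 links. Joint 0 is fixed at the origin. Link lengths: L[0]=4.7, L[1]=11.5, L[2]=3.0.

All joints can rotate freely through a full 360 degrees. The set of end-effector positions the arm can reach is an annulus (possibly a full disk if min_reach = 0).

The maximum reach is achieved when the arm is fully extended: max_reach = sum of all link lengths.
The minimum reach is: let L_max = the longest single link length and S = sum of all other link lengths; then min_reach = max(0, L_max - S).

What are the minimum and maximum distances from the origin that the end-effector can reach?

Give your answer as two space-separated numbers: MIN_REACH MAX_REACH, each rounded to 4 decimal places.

Answer: 3.8000 19.2000

Derivation:
Link lengths: [4.7, 11.5, 3.0]
max_reach = 4.7 + 11.5 + 3 = 19.2
L_max = max([4.7, 11.5, 3.0]) = 11.5
S (sum of others) = 19.2 - 11.5 = 7.7
min_reach = max(0, 11.5 - 7.7) = max(0, 3.8) = 3.8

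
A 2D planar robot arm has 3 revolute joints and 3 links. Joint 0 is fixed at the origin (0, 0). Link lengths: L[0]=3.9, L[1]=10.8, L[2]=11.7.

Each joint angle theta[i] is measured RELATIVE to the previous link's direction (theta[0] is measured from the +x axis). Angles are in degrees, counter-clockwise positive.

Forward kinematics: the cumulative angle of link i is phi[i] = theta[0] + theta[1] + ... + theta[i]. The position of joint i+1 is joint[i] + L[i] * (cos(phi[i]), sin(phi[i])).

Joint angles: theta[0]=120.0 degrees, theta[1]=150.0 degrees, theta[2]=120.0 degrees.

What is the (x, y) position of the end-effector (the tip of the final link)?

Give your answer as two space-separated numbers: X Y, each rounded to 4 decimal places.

Answer: 8.1825 -1.5725

Derivation:
joint[0] = (0.0000, 0.0000)  (base)
link 0: phi[0] = 120 = 120 deg
  cos(120 deg) = -0.5000, sin(120 deg) = 0.8660
  joint[1] = (0.0000, 0.0000) + 3.9 * (-0.5000, 0.8660) = (0.0000 + -1.9500, 0.0000 + 3.3775) = (-1.9500, 3.3775)
link 1: phi[1] = 120 + 150 = 270 deg
  cos(270 deg) = -0.0000, sin(270 deg) = -1.0000
  joint[2] = (-1.9500, 3.3775) + 10.8 * (-0.0000, -1.0000) = (-1.9500 + -0.0000, 3.3775 + -10.8000) = (-1.9500, -7.4225)
link 2: phi[2] = 120 + 150 + 120 = 390 deg
  cos(390 deg) = 0.8660, sin(390 deg) = 0.5000
  joint[3] = (-1.9500, -7.4225) + 11.7 * (0.8660, 0.5000) = (-1.9500 + 10.1325, -7.4225 + 5.8500) = (8.1825, -1.5725)
End effector: (8.1825, -1.5725)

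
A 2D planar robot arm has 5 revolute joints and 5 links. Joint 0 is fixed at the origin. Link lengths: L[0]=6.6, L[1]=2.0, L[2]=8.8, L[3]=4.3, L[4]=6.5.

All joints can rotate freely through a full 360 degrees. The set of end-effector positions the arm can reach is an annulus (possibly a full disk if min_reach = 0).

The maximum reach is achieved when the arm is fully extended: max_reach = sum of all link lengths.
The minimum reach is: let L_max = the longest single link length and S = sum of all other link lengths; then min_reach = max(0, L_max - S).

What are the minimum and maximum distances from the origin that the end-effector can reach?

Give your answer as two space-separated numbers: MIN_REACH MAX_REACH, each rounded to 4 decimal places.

Link lengths: [6.6, 2.0, 8.8, 4.3, 6.5]
max_reach = 6.6 + 2 + 8.8 + 4.3 + 6.5 = 28.2
L_max = max([6.6, 2.0, 8.8, 4.3, 6.5]) = 8.8
S (sum of others) = 28.2 - 8.8 = 19.4
min_reach = max(0, 8.8 - 19.4) = max(0, -10.6) = 0

Answer: 0.0000 28.2000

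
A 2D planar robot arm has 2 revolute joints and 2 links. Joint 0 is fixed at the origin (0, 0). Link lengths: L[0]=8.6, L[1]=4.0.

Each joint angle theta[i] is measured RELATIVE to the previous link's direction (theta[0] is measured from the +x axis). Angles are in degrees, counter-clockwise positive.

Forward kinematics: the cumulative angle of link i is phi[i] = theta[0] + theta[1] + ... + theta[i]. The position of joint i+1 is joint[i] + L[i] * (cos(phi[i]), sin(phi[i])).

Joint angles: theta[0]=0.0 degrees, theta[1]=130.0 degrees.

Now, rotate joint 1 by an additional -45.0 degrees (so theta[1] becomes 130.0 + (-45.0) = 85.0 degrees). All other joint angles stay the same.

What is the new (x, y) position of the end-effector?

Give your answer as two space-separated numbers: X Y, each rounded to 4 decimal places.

Answer: 8.9486 3.9848

Derivation:
joint[0] = (0.0000, 0.0000)  (base)
link 0: phi[0] = 0 = 0 deg
  cos(0 deg) = 1.0000, sin(0 deg) = 0.0000
  joint[1] = (0.0000, 0.0000) + 8.6 * (1.0000, 0.0000) = (0.0000 + 8.6000, 0.0000 + 0.0000) = (8.6000, 0.0000)
link 1: phi[1] = 0 + 85 = 85 deg
  cos(85 deg) = 0.0872, sin(85 deg) = 0.9962
  joint[2] = (8.6000, 0.0000) + 4 * (0.0872, 0.9962) = (8.6000 + 0.3486, 0.0000 + 3.9848) = (8.9486, 3.9848)
End effector: (8.9486, 3.9848)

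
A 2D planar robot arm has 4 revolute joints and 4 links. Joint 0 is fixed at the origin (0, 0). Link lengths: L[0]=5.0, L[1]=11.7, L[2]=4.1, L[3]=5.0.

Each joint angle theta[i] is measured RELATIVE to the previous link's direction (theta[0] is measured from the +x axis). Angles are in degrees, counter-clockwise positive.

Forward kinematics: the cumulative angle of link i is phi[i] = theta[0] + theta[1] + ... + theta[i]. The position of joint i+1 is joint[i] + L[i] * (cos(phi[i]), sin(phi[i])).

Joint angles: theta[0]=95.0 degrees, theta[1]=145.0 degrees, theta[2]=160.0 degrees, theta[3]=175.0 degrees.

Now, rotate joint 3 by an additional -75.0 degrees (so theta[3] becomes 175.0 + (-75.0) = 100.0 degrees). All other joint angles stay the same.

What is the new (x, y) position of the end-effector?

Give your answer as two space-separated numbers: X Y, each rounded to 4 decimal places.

joint[0] = (0.0000, 0.0000)  (base)
link 0: phi[0] = 95 = 95 deg
  cos(95 deg) = -0.0872, sin(95 deg) = 0.9962
  joint[1] = (0.0000, 0.0000) + 5 * (-0.0872, 0.9962) = (0.0000 + -0.4358, 0.0000 + 4.9810) = (-0.4358, 4.9810)
link 1: phi[1] = 95 + 145 = 240 deg
  cos(240 deg) = -0.5000, sin(240 deg) = -0.8660
  joint[2] = (-0.4358, 4.9810) + 11.7 * (-0.5000, -0.8660) = (-0.4358 + -5.8500, 4.9810 + -10.1325) = (-6.2858, -5.1515)
link 2: phi[2] = 95 + 145 + 160 = 400 deg
  cos(400 deg) = 0.7660, sin(400 deg) = 0.6428
  joint[3] = (-6.2858, -5.1515) + 4.1 * (0.7660, 0.6428) = (-6.2858 + 3.1408, -5.1515 + 2.6354) = (-3.1450, -2.5161)
link 3: phi[3] = 95 + 145 + 160 + 100 = 500 deg
  cos(500 deg) = -0.7660, sin(500 deg) = 0.6428
  joint[4] = (-3.1450, -2.5161) + 5 * (-0.7660, 0.6428) = (-3.1450 + -3.8302, -2.5161 + 3.2139) = (-6.9752, 0.6978)
End effector: (-6.9752, 0.6978)

Answer: -6.9752 0.6978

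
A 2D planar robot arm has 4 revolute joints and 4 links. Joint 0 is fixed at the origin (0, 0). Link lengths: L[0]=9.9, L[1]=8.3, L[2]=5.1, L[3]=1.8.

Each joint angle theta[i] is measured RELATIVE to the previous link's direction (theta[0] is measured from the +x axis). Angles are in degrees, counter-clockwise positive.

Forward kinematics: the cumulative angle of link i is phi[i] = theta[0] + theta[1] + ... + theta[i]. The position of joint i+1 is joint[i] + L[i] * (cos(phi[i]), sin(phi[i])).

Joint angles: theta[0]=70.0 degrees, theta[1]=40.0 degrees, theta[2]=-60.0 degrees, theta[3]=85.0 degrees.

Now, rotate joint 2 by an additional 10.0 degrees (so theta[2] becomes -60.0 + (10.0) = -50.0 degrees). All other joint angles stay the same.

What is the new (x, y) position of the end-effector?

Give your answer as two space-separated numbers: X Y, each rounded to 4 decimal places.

Answer: 1.6228 22.5516

Derivation:
joint[0] = (0.0000, 0.0000)  (base)
link 0: phi[0] = 70 = 70 deg
  cos(70 deg) = 0.3420, sin(70 deg) = 0.9397
  joint[1] = (0.0000, 0.0000) + 9.9 * (0.3420, 0.9397) = (0.0000 + 3.3860, 0.0000 + 9.3030) = (3.3860, 9.3030)
link 1: phi[1] = 70 + 40 = 110 deg
  cos(110 deg) = -0.3420, sin(110 deg) = 0.9397
  joint[2] = (3.3860, 9.3030) + 8.3 * (-0.3420, 0.9397) = (3.3860 + -2.8388, 9.3030 + 7.7994) = (0.5472, 17.1024)
link 2: phi[2] = 70 + 40 + -50 = 60 deg
  cos(60 deg) = 0.5000, sin(60 deg) = 0.8660
  joint[3] = (0.5472, 17.1024) + 5.1 * (0.5000, 0.8660) = (0.5472 + 2.5500, 17.1024 + 4.4167) = (3.0972, 21.5191)
link 3: phi[3] = 70 + 40 + -50 + 85 = 145 deg
  cos(145 deg) = -0.8192, sin(145 deg) = 0.5736
  joint[4] = (3.0972, 21.5191) + 1.8 * (-0.8192, 0.5736) = (3.0972 + -1.4745, 21.5191 + 1.0324) = (1.6228, 22.5516)
End effector: (1.6228, 22.5516)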